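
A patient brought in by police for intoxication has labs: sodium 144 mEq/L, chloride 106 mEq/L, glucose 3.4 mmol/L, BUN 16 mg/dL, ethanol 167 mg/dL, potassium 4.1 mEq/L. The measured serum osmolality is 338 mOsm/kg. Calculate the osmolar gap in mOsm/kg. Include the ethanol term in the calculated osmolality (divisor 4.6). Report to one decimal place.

4.6 mOsm/kg

Calculated osmolality = 2·Na + glucose + BUN/2.8 + ethanol/4.6
= 2·144 + 3.4 + 16/2.8 + 167/4.6
= 288 + 3.40 + 5.71 + 36.30
= 333.41 mOsm/kg ≈ 333.4 mOsm/kg
Osmolar gap = measured − calculated = 338 − 333.4 = 4.6 mOsm/kg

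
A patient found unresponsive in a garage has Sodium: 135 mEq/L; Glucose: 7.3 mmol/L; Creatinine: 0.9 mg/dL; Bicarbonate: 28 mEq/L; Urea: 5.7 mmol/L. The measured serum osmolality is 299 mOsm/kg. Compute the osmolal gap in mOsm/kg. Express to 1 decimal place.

16.0 mOsm/kg

Calculated osmolality = 2·Na + glucose + urea
= 2·135 + 7.3 + 5.7
= 270 + 7.30 + 5.70
= 283 mOsm/kg ≈ 283.0 mOsm/kg
Osmolar gap = measured − calculated = 299 − 283.0 = 16.0 mOsm/kg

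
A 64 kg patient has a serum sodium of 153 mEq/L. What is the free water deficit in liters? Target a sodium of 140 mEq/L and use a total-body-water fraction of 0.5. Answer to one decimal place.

3.0 L

TBW = 0.5 · 64 = 32 L
Free water deficit = TBW · (Na/140 − 1)
= 32 · (153/140 − 1)
= 32 · 0.0929
= 2.97 L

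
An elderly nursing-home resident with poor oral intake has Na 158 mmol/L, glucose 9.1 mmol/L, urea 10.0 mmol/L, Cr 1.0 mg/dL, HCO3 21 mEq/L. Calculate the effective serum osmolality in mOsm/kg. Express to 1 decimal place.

325.1 mOsm/kg

Effective osmolality excludes urea (freely permeant across cell membranes):
2·Na + glucose
= 2·158 + 9.1
= 316 + 9.1
= 325.1 mOsm/kg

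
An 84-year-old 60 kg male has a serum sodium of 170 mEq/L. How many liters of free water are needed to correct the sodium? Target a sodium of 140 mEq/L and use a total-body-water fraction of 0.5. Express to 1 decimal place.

6.4 L

TBW = 0.5 · 60 = 30 L
Free water deficit = TBW · (Na/140 − 1)
= 30 · (170/140 − 1)
= 30 · 0.2143
= 6.43 L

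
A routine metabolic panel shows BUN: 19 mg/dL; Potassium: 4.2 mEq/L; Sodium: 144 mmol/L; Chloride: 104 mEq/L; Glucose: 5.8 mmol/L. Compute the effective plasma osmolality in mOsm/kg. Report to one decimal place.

293.8 mOsm/kg

Effective osmolality excludes urea (freely permeant across cell membranes):
2·Na + glucose
= 2·144 + 5.8
= 288 + 5.8
= 293.8 mOsm/kg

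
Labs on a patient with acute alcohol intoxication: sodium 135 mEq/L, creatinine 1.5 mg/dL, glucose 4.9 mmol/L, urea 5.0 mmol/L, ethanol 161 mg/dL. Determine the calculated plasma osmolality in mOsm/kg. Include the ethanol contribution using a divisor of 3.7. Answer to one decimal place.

323.4 mOsm/kg

Calculated osmolality = 2·Na + glucose + urea + ethanol/3.7
= 2·135 + 4.9 + 5 + 161/3.7
= 270 + 4.90 + 5 + 43.51
= 323.41 mOsm/kg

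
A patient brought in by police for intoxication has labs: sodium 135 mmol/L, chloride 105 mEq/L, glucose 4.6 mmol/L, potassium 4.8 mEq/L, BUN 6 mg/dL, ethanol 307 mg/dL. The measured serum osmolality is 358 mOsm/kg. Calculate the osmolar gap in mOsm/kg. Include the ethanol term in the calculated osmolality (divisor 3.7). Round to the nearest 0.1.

Calculated osmolality = 2·Na + glucose + BUN/2.8 + ethanol/3.7
= 2·135 + 4.6 + 6/2.8 + 307/3.7
= 270 + 4.60 + 2.14 + 82.97
= 359.71 mOsm/kg ≈ 359.7 mOsm/kg
Osmolar gap = measured − calculated = 358 − 359.7 = -1.7 mOsm/kg

-1.7 mOsm/kg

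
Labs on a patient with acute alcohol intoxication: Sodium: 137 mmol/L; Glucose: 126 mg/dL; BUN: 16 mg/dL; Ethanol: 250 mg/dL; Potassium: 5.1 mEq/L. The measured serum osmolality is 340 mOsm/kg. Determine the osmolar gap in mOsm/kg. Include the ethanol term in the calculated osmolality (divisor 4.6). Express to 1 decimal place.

Calculated osmolality = 2·Na + glucose/18 + BUN/2.8 + ethanol/4.6
= 2·137 + 126/18 + 16/2.8 + 250/4.6
= 274 + 7 + 5.71 + 54.35
= 341.06 mOsm/kg ≈ 341.1 mOsm/kg
Osmolar gap = measured − calculated = 340 − 341.1 = -1.1 mOsm/kg

-1.1 mOsm/kg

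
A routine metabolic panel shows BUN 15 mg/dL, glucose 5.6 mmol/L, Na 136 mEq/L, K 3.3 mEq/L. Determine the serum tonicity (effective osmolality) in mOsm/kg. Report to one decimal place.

277.6 mOsm/kg

Effective osmolality excludes urea (freely permeant across cell membranes):
2·Na + glucose
= 2·136 + 5.6
= 272 + 5.6
= 277.6 mOsm/kg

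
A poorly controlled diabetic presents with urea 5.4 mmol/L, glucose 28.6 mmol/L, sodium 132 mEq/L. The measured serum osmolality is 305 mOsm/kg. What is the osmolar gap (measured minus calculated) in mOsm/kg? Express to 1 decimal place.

7.0 mOsm/kg

Calculated osmolality = 2·Na + glucose + urea
= 2·132 + 28.6 + 5.4
= 264 + 28.60 + 5.40
= 298 mOsm/kg ≈ 298.0 mOsm/kg
Osmolar gap = measured − calculated = 305 − 298.0 = 7.0 mOsm/kg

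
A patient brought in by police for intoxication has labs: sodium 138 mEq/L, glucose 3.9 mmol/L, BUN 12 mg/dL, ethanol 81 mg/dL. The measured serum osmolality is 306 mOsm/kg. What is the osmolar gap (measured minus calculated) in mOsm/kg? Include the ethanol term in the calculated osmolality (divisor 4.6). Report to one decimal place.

Calculated osmolality = 2·Na + glucose + BUN/2.8 + ethanol/4.6
= 2·138 + 3.9 + 12/2.8 + 81/4.6
= 276 + 3.90 + 4.29 + 17.61
= 301.8 mOsm/kg ≈ 301.8 mOsm/kg
Osmolar gap = measured − calculated = 306 − 301.8 = 4.2 mOsm/kg

4.2 mOsm/kg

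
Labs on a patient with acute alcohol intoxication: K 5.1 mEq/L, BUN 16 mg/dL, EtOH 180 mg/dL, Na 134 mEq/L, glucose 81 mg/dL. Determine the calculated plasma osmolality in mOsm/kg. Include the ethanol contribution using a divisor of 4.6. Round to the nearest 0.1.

Calculated osmolality = 2·Na + glucose/18 + BUN/2.8 + ethanol/4.6
= 2·134 + 81/18 + 16/2.8 + 180/4.6
= 268 + 4.50 + 5.71 + 39.13
= 317.34 mOsm/kg

317.3 mOsm/kg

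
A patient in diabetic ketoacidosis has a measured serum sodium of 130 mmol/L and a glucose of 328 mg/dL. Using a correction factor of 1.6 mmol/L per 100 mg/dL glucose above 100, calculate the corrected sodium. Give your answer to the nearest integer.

134 mmol/L

Corrected Na = measured Na + 1.6 · (glucose − 100)/100
= 130 + 1.6 · (328 − 100)/100
= 130 + 3.6
= 133.6 mmol/L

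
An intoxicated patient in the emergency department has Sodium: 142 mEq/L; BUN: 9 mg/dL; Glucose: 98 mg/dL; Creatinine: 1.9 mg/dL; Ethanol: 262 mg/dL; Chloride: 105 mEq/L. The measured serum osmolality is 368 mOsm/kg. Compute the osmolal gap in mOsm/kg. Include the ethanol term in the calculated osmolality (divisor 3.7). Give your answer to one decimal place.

Calculated osmolality = 2·Na + glucose/18 + BUN/2.8 + ethanol/3.7
= 2·142 + 98/18 + 9/2.8 + 262/3.7
= 284 + 5.44 + 3.21 + 70.81
= 363.46 mOsm/kg ≈ 363.5 mOsm/kg
Osmolar gap = measured − calculated = 368 − 363.5 = 4.5 mOsm/kg

4.5 mOsm/kg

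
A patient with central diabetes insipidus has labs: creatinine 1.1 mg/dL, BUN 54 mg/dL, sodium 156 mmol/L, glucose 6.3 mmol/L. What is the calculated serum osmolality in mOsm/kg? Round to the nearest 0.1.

337.6 mOsm/kg

Calculated osmolality = 2·Na + glucose + BUN/2.8
= 2·156 + 6.3 + 54/2.8
= 312 + 6.30 + 19.29
= 337.59 mOsm/kg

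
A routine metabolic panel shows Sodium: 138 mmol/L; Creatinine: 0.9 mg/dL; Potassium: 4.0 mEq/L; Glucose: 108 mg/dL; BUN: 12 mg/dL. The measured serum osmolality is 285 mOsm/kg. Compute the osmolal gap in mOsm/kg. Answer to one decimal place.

-1.3 mOsm/kg

Calculated osmolality = 2·Na + glucose/18 + BUN/2.8
= 2·138 + 108/18 + 12/2.8
= 276 + 6 + 4.29
= 286.29 mOsm/kg ≈ 286.3 mOsm/kg
Osmolar gap = measured − calculated = 285 − 286.3 = -1.3 mOsm/kg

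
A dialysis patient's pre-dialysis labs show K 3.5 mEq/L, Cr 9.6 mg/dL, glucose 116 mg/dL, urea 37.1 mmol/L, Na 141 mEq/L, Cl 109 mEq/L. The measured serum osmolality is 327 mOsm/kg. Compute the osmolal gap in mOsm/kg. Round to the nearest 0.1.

Calculated osmolality = 2·Na + glucose/18 + urea
= 2·141 + 116/18 + 37.1
= 282 + 6.44 + 37.10
= 325.54 mOsm/kg ≈ 325.5 mOsm/kg
Osmolar gap = measured − calculated = 327 − 325.5 = 1.5 mOsm/kg

1.5 mOsm/kg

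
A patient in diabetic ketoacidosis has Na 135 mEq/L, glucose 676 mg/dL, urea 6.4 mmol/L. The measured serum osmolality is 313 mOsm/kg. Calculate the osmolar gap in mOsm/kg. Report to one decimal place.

Calculated osmolality = 2·Na + glucose/18 + urea
= 2·135 + 676/18 + 6.4
= 270 + 37.56 + 6.40
= 313.96 mOsm/kg ≈ 314.0 mOsm/kg
Osmolar gap = measured − calculated = 313 − 314.0 = -1.0 mOsm/kg

-1.0 mOsm/kg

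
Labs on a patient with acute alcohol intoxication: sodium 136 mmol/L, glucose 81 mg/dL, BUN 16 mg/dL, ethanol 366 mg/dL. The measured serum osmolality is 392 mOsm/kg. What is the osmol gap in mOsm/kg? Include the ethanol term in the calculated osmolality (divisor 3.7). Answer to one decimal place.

Calculated osmolality = 2·Na + glucose/18 + BUN/2.8 + ethanol/3.7
= 2·136 + 81/18 + 16/2.8 + 366/3.7
= 272 + 4.50 + 5.71 + 98.92
= 381.13 mOsm/kg ≈ 381.1 mOsm/kg
Osmolar gap = measured − calculated = 392 − 381.1 = 10.9 mOsm/kg

10.9 mOsm/kg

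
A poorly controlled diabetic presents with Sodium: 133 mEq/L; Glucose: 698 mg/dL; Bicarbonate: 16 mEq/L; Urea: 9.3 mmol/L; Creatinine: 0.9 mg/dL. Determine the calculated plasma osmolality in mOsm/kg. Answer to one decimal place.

Calculated osmolality = 2·Na + glucose/18 + urea
= 2·133 + 698/18 + 9.3
= 266 + 38.78 + 9.30
= 314.08 mOsm/kg

314.1 mOsm/kg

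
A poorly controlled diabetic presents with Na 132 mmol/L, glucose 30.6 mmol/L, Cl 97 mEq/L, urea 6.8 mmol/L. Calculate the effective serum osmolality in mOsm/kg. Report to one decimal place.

294.6 mOsm/kg

Effective osmolality excludes urea (freely permeant across cell membranes):
2·Na + glucose
= 2·132 + 30.6
= 264 + 30.6
= 294.6 mOsm/kg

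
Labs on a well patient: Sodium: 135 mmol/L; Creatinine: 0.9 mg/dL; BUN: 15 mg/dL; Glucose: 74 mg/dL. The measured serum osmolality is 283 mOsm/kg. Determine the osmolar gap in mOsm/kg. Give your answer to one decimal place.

3.5 mOsm/kg

Calculated osmolality = 2·Na + glucose/18 + BUN/2.8
= 2·135 + 74/18 + 15/2.8
= 270 + 4.11 + 5.36
= 279.47 mOsm/kg ≈ 279.5 mOsm/kg
Osmolar gap = measured − calculated = 283 − 279.5 = 3.5 mOsm/kg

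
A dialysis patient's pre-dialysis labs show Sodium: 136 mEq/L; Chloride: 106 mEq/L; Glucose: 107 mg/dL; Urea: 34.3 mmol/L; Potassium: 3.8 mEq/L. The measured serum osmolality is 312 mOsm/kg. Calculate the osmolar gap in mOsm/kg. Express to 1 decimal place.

-0.2 mOsm/kg

Calculated osmolality = 2·Na + glucose/18 + urea
= 2·136 + 107/18 + 34.3
= 272 + 5.94 + 34.30
= 312.24 mOsm/kg ≈ 312.2 mOsm/kg
Osmolar gap = measured − calculated = 312 − 312.2 = -0.2 mOsm/kg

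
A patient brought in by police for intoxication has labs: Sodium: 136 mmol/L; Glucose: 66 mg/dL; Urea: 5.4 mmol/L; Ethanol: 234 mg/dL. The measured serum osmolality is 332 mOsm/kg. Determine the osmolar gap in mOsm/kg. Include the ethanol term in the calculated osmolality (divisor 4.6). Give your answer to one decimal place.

Calculated osmolality = 2·Na + glucose/18 + urea + ethanol/4.6
= 2·136 + 66/18 + 5.4 + 234/4.6
= 272 + 3.67 + 5.40 + 50.87
= 331.94 mOsm/kg ≈ 331.9 mOsm/kg
Osmolar gap = measured − calculated = 332 − 331.9 = 0.1 mOsm/kg

0.1 mOsm/kg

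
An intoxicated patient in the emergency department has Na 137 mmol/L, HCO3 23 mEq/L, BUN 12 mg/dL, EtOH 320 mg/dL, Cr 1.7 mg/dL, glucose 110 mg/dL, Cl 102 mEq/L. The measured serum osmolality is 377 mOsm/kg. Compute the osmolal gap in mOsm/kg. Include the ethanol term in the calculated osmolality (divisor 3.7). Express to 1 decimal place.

6.1 mOsm/kg

Calculated osmolality = 2·Na + glucose/18 + BUN/2.8 + ethanol/3.7
= 2·137 + 110/18 + 12/2.8 + 320/3.7
= 274 + 6.11 + 4.29 + 86.49
= 370.89 mOsm/kg ≈ 370.9 mOsm/kg
Osmolar gap = measured − calculated = 377 − 370.9 = 6.1 mOsm/kg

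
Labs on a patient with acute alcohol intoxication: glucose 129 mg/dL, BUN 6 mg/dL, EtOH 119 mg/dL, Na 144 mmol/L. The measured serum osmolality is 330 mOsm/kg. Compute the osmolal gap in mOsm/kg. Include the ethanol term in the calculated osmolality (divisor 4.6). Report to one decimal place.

Calculated osmolality = 2·Na + glucose/18 + BUN/2.8 + ethanol/4.6
= 2·144 + 129/18 + 6/2.8 + 119/4.6
= 288 + 7.17 + 2.14 + 25.87
= 323.18 mOsm/kg ≈ 323.2 mOsm/kg
Osmolar gap = measured − calculated = 330 − 323.2 = 6.8 mOsm/kg

6.8 mOsm/kg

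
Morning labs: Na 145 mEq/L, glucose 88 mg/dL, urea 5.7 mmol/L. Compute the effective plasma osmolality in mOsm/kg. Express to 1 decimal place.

Effective osmolality excludes urea (freely permeant across cell membranes):
2·Na + glucose/18
= 2·145 + 88/18
= 290 + 4.89
= 294.89 mOsm/kg

294.9 mOsm/kg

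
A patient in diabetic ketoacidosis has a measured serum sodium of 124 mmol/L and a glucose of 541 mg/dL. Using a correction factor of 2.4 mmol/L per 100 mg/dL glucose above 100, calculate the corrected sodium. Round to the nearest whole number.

Corrected Na = measured Na + 2.4 · (glucose − 100)/100
= 124 + 2.4 · (541 − 100)/100
= 124 + 10.6
= 134.6 mmol/L

135 mmol/L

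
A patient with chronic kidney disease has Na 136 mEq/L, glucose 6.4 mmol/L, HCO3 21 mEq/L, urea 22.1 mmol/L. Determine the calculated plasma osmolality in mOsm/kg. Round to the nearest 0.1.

300.5 mOsm/kg

Calculated osmolality = 2·Na + glucose + urea
= 2·136 + 6.4 + 22.1
= 272 + 6.40 + 22.10
= 300.5 mOsm/kg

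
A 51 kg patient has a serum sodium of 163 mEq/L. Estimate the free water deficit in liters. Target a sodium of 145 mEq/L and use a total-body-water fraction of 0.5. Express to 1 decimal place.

3.2 L

TBW = 0.5 · 51 = 25.5 L
Free water deficit = TBW · (Na/145 − 1)
= 25.5 · (163/145 − 1)
= 25.5 · 0.1241
= 3.16 L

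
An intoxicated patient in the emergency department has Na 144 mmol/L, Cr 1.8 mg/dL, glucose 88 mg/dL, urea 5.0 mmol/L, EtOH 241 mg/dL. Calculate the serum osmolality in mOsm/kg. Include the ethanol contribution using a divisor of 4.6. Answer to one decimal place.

350.3 mOsm/kg

Calculated osmolality = 2·Na + glucose/18 + urea + ethanol/4.6
= 2·144 + 88/18 + 5 + 241/4.6
= 288 + 4.89 + 5 + 52.39
= 350.28 mOsm/kg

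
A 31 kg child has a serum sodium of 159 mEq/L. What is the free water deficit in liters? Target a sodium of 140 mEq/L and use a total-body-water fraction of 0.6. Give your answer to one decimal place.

TBW = 0.6 · 31 = 18.6 L
Free water deficit = TBW · (Na/140 − 1)
= 18.6 · (159/140 − 1)
= 18.6 · 0.1357
= 2.52 L

2.5 L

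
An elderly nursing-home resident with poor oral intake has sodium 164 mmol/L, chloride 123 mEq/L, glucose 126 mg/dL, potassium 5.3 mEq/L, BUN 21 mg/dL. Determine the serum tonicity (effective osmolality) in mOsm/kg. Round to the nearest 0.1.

Effective osmolality excludes urea (freely permeant across cell membranes):
2·Na + glucose/18
= 2·164 + 126/18
= 328 + 7
= 335 mOsm/kg

335.0 mOsm/kg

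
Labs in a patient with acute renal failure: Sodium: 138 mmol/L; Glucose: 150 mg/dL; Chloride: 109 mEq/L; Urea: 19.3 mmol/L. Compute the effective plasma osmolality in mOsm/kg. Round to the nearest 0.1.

284.3 mOsm/kg

Effective osmolality excludes urea (freely permeant across cell membranes):
2·Na + glucose/18
= 2·138 + 150/18
= 276 + 8.33
= 284.33 mOsm/kg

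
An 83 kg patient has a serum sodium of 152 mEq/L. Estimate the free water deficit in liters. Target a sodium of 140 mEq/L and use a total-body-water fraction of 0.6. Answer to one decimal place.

4.3 L

TBW = 0.6 · 83 = 49.8 L
Free water deficit = TBW · (Na/140 − 1)
= 49.8 · (152/140 − 1)
= 49.8 · 0.0857
= 4.27 L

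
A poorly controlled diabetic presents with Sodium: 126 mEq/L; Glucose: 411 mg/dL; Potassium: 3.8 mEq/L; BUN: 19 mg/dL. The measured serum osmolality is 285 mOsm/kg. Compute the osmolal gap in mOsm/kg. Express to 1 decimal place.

Calculated osmolality = 2·Na + glucose/18 + BUN/2.8
= 2·126 + 411/18 + 19/2.8
= 252 + 22.83 + 6.79
= 281.62 mOsm/kg ≈ 281.6 mOsm/kg
Osmolar gap = measured − calculated = 285 − 281.6 = 3.4 mOsm/kg

3.4 mOsm/kg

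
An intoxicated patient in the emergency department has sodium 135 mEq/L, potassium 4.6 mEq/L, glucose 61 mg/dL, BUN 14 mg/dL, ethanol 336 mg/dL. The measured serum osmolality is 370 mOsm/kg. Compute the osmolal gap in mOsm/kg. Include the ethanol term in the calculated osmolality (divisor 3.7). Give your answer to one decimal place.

Calculated osmolality = 2·Na + glucose/18 + BUN/2.8 + ethanol/3.7
= 2·135 + 61/18 + 14/2.8 + 336/3.7
= 270 + 3.39 + 5 + 90.81
= 369.2 mOsm/kg ≈ 369.2 mOsm/kg
Osmolar gap = measured − calculated = 370 − 369.2 = 0.8 mOsm/kg

0.8 mOsm/kg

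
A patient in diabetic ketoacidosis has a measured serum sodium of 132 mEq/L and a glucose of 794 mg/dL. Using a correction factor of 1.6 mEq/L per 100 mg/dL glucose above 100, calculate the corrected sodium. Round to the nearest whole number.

143 mEq/L

Corrected Na = measured Na + 1.6 · (glucose − 100)/100
= 132 + 1.6 · (794 − 100)/100
= 132 + 11.1
= 143.1 mEq/L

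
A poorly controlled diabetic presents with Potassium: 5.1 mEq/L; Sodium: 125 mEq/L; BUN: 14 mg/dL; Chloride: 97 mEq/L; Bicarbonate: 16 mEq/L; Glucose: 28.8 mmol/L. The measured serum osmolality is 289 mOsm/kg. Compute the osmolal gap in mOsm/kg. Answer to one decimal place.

Calculated osmolality = 2·Na + glucose + BUN/2.8
= 2·125 + 28.8 + 14/2.8
= 250 + 28.80 + 5
= 283.8 mOsm/kg ≈ 283.8 mOsm/kg
Osmolar gap = measured − calculated = 289 − 283.8 = 5.2 mOsm/kg

5.2 mOsm/kg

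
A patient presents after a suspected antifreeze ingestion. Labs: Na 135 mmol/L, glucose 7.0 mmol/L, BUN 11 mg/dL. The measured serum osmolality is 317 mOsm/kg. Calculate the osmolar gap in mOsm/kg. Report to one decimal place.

36.1 mOsm/kg

Calculated osmolality = 2·Na + glucose + BUN/2.8
= 2·135 + 7 + 11/2.8
= 270 + 7 + 3.93
= 280.93 mOsm/kg ≈ 280.9 mOsm/kg
Osmolar gap = measured − calculated = 317 − 280.9 = 36.1 mOsm/kg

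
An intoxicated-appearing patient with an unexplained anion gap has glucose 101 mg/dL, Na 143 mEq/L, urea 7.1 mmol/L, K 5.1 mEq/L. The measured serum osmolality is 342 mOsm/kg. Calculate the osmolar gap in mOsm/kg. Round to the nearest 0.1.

Calculated osmolality = 2·Na + glucose/18 + urea
= 2·143 + 101/18 + 7.1
= 286 + 5.61 + 7.10
= 298.71 mOsm/kg ≈ 298.7 mOsm/kg
Osmolar gap = measured − calculated = 342 − 298.7 = 43.3 mOsm/kg

43.3 mOsm/kg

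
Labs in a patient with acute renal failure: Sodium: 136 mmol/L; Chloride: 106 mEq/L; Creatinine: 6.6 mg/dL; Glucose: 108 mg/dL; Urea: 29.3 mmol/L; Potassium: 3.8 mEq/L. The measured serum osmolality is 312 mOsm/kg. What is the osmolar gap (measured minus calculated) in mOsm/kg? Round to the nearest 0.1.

Calculated osmolality = 2·Na + glucose/18 + urea
= 2·136 + 108/18 + 29.3
= 272 + 6 + 29.30
= 307.3 mOsm/kg ≈ 307.3 mOsm/kg
Osmolar gap = measured − calculated = 312 − 307.3 = 4.7 mOsm/kg

4.7 mOsm/kg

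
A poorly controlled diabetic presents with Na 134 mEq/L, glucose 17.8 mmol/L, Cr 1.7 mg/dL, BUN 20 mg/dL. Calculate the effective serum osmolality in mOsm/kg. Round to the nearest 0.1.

Effective osmolality excludes urea (freely permeant across cell membranes):
2·Na + glucose
= 2·134 + 17.8
= 268 + 17.8
= 285.8 mOsm/kg

285.8 mOsm/kg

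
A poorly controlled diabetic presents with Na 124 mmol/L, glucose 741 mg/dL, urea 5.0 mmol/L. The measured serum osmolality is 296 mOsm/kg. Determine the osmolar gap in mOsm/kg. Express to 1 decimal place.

1.8 mOsm/kg

Calculated osmolality = 2·Na + glucose/18 + urea
= 2·124 + 741/18 + 5
= 248 + 41.17 + 5
= 294.17 mOsm/kg ≈ 294.2 mOsm/kg
Osmolar gap = measured − calculated = 296 − 294.2 = 1.8 mOsm/kg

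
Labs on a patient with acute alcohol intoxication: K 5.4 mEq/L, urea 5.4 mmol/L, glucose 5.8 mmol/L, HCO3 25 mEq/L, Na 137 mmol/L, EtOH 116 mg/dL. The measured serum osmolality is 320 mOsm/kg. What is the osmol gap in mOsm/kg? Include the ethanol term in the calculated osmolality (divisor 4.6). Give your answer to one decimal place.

Calculated osmolality = 2·Na + glucose + urea + ethanol/4.6
= 2·137 + 5.8 + 5.4 + 116/4.6
= 274 + 5.80 + 5.40 + 25.22
= 310.42 mOsm/kg ≈ 310.4 mOsm/kg
Osmolar gap = measured − calculated = 320 − 310.4 = 9.6 mOsm/kg

9.6 mOsm/kg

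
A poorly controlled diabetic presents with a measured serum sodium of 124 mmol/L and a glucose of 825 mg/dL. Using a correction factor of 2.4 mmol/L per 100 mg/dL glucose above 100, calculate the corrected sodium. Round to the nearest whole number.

Corrected Na = measured Na + 2.4 · (glucose − 100)/100
= 124 + 2.4 · (825 − 100)/100
= 124 + 17.4
= 141.4 mmol/L

141 mmol/L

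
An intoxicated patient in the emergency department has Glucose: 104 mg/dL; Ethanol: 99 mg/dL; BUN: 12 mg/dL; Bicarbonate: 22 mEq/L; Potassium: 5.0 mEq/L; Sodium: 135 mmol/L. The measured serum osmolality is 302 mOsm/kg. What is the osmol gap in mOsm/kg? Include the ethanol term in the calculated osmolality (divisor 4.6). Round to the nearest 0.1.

0.4 mOsm/kg

Calculated osmolality = 2·Na + glucose/18 + BUN/2.8 + ethanol/4.6
= 2·135 + 104/18 + 12/2.8 + 99/4.6
= 270 + 5.78 + 4.29 + 21.52
= 301.59 mOsm/kg ≈ 301.6 mOsm/kg
Osmolar gap = measured − calculated = 302 − 301.6 = 0.4 mOsm/kg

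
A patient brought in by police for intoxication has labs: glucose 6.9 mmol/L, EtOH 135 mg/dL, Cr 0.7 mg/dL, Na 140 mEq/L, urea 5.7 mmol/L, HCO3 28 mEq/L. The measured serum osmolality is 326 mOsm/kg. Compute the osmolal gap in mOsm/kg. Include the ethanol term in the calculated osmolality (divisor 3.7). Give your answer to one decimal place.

Calculated osmolality = 2·Na + glucose + urea + ethanol/3.7
= 2·140 + 6.9 + 5.7 + 135/3.7
= 280 + 6.90 + 5.70 + 36.49
= 329.09 mOsm/kg ≈ 329.1 mOsm/kg
Osmolar gap = measured − calculated = 326 − 329.1 = -3.1 mOsm/kg

-3.1 mOsm/kg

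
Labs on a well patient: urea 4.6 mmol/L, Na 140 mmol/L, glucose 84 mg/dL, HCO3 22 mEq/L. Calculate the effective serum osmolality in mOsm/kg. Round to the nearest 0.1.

284.7 mOsm/kg

Effective osmolality excludes urea (freely permeant across cell membranes):
2·Na + glucose/18
= 2·140 + 84/18
= 280 + 4.67
= 284.67 mOsm/kg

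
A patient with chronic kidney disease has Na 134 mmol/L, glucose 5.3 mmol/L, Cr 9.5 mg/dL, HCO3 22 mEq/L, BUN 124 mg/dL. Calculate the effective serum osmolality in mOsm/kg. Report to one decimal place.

273.3 mOsm/kg

Effective osmolality excludes urea (freely permeant across cell membranes):
2·Na + glucose
= 2·134 + 5.3
= 268 + 5.3
= 273.3 mOsm/kg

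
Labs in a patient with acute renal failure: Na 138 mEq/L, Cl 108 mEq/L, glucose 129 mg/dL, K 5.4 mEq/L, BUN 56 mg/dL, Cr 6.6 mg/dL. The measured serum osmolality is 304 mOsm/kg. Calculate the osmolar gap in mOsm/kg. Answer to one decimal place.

Calculated osmolality = 2·Na + glucose/18 + BUN/2.8
= 2·138 + 129/18 + 56/2.8
= 276 + 7.17 + 20
= 303.17 mOsm/kg ≈ 303.2 mOsm/kg
Osmolar gap = measured − calculated = 304 − 303.2 = 0.8 mOsm/kg

0.8 mOsm/kg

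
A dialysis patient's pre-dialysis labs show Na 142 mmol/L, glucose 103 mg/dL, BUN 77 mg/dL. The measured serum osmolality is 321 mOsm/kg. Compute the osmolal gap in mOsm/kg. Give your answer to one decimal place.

3.8 mOsm/kg

Calculated osmolality = 2·Na + glucose/18 + BUN/2.8
= 2·142 + 103/18 + 77/2.8
= 284 + 5.72 + 27.50
= 317.22 mOsm/kg ≈ 317.2 mOsm/kg
Osmolar gap = measured − calculated = 321 − 317.2 = 3.8 mOsm/kg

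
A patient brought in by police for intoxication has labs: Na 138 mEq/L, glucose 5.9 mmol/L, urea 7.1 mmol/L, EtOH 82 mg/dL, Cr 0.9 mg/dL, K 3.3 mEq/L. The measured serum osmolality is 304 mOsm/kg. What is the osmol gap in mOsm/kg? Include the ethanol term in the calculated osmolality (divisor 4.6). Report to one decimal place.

Calculated osmolality = 2·Na + glucose + urea + ethanol/4.6
= 2·138 + 5.9 + 7.1 + 82/4.6
= 276 + 5.90 + 7.10 + 17.83
= 306.83 mOsm/kg ≈ 306.8 mOsm/kg
Osmolar gap = measured − calculated = 304 − 306.8 = -2.8 mOsm/kg

-2.8 mOsm/kg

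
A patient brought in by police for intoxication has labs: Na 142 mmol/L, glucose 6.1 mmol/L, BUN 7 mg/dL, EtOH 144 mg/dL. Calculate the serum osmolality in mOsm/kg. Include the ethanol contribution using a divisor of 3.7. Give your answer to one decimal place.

Calculated osmolality = 2·Na + glucose + BUN/2.8 + ethanol/3.7
= 2·142 + 6.1 + 7/2.8 + 144/3.7
= 284 + 6.10 + 2.50 + 38.92
= 331.52 mOsm/kg

331.5 mOsm/kg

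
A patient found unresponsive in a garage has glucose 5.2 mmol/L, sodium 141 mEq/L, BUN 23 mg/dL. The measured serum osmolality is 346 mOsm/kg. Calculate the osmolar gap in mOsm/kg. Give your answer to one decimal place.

Calculated osmolality = 2·Na + glucose + BUN/2.8
= 2·141 + 5.2 + 23/2.8
= 282 + 5.20 + 8.21
= 295.41 mOsm/kg ≈ 295.4 mOsm/kg
Osmolar gap = measured − calculated = 346 − 295.4 = 50.6 mOsm/kg

50.6 mOsm/kg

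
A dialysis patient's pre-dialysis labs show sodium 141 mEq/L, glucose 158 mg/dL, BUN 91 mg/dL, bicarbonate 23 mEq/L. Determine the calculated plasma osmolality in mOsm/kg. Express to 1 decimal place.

Calculated osmolality = 2·Na + glucose/18 + BUN/2.8
= 2·141 + 158/18 + 91/2.8
= 282 + 8.78 + 32.50
= 323.28 mOsm/kg

323.3 mOsm/kg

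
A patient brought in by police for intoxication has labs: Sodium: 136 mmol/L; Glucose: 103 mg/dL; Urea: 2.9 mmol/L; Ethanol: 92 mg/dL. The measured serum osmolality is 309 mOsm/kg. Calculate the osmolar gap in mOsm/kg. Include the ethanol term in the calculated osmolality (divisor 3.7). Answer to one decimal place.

Calculated osmolality = 2·Na + glucose/18 + urea + ethanol/3.7
= 2·136 + 103/18 + 2.9 + 92/3.7
= 272 + 5.72 + 2.90 + 24.86
= 305.48 mOsm/kg ≈ 305.5 mOsm/kg
Osmolar gap = measured − calculated = 309 − 305.5 = 3.5 mOsm/kg

3.5 mOsm/kg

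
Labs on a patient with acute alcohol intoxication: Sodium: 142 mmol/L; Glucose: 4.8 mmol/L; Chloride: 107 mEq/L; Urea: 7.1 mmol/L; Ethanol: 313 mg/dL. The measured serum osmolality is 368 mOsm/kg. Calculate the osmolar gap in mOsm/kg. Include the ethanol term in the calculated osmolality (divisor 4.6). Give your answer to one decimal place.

Calculated osmolality = 2·Na + glucose + urea + ethanol/4.6
= 2·142 + 4.8 + 7.1 + 313/4.6
= 284 + 4.80 + 7.10 + 68.04
= 363.94 mOsm/kg ≈ 363.9 mOsm/kg
Osmolar gap = measured − calculated = 368 − 363.9 = 4.1 mOsm/kg

4.1 mOsm/kg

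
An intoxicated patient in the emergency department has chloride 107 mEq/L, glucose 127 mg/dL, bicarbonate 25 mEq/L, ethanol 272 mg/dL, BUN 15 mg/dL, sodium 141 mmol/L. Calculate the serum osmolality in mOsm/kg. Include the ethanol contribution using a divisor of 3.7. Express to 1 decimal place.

367.9 mOsm/kg

Calculated osmolality = 2·Na + glucose/18 + BUN/2.8 + ethanol/3.7
= 2·141 + 127/18 + 15/2.8 + 272/3.7
= 282 + 7.06 + 5.36 + 73.51
= 367.93 mOsm/kg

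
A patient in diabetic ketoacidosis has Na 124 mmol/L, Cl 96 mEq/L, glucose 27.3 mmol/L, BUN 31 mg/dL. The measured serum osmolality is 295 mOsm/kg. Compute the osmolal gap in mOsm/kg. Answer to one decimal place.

Calculated osmolality = 2·Na + glucose + BUN/2.8
= 2·124 + 27.3 + 31/2.8
= 248 + 27.30 + 11.07
= 286.37 mOsm/kg ≈ 286.4 mOsm/kg
Osmolar gap = measured − calculated = 295 − 286.4 = 8.6 mOsm/kg

8.6 mOsm/kg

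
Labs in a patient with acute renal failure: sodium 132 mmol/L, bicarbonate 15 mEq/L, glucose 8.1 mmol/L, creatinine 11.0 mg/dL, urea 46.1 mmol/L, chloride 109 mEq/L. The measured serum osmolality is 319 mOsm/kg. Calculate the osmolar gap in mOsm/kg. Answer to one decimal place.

Calculated osmolality = 2·Na + glucose + urea
= 2·132 + 8.1 + 46.1
= 264 + 8.10 + 46.10
= 318.2 mOsm/kg ≈ 318.2 mOsm/kg
Osmolar gap = measured − calculated = 319 − 318.2 = 0.8 mOsm/kg

0.8 mOsm/kg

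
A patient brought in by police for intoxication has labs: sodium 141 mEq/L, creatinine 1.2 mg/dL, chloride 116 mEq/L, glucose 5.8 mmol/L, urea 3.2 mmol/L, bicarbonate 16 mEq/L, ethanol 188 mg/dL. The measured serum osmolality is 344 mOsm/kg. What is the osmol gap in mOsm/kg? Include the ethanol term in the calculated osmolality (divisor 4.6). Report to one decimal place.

12.1 mOsm/kg

Calculated osmolality = 2·Na + glucose + urea + ethanol/4.6
= 2·141 + 5.8 + 3.2 + 188/4.6
= 282 + 5.80 + 3.20 + 40.87
= 331.87 mOsm/kg ≈ 331.9 mOsm/kg
Osmolar gap = measured − calculated = 344 − 331.9 = 12.1 mOsm/kg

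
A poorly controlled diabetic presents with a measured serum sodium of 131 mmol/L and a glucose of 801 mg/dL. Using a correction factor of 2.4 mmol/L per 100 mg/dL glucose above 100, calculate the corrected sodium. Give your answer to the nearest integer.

Corrected Na = measured Na + 2.4 · (glucose − 100)/100
= 131 + 2.4 · (801 − 100)/100
= 131 + 16.8
= 147.8 mmol/L

148 mmol/L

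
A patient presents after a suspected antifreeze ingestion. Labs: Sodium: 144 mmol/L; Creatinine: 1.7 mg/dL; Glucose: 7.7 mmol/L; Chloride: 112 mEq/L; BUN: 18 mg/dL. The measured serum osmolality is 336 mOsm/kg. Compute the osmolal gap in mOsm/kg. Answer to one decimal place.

33.9 mOsm/kg

Calculated osmolality = 2·Na + glucose + BUN/2.8
= 2·144 + 7.7 + 18/2.8
= 288 + 7.70 + 6.43
= 302.13 mOsm/kg ≈ 302.1 mOsm/kg
Osmolar gap = measured − calculated = 336 − 302.1 = 33.9 mOsm/kg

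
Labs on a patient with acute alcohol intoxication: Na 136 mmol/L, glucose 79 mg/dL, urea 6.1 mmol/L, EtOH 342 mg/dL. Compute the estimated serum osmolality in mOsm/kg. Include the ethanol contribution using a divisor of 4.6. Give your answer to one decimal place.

Calculated osmolality = 2·Na + glucose/18 + urea + ethanol/4.6
= 2·136 + 79/18 + 6.1 + 342/4.6
= 272 + 4.39 + 6.10 + 74.35
= 356.84 mOsm/kg

356.8 mOsm/kg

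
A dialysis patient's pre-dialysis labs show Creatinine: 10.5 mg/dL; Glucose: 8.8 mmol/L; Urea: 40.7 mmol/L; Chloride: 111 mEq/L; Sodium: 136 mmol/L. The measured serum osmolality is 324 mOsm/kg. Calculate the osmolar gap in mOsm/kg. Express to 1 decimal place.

Calculated osmolality = 2·Na + glucose + urea
= 2·136 + 8.8 + 40.7
= 272 + 8.80 + 40.70
= 321.5 mOsm/kg ≈ 321.5 mOsm/kg
Osmolar gap = measured − calculated = 324 − 321.5 = 2.5 mOsm/kg

2.5 mOsm/kg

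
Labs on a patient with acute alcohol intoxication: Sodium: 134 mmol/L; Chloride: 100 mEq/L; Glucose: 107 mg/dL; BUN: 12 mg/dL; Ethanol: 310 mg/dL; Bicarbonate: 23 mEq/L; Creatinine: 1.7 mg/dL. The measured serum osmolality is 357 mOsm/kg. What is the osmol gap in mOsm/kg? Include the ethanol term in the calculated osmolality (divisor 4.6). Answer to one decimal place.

11.4 mOsm/kg

Calculated osmolality = 2·Na + glucose/18 + BUN/2.8 + ethanol/4.6
= 2·134 + 107/18 + 12/2.8 + 310/4.6
= 268 + 5.94 + 4.29 + 67.39
= 345.62 mOsm/kg ≈ 345.6 mOsm/kg
Osmolar gap = measured − calculated = 357 − 345.6 = 11.4 mOsm/kg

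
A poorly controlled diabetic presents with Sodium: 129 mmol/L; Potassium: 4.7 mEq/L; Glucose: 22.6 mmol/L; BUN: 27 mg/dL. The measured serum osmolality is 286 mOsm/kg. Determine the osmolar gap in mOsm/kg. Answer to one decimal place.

-4.2 mOsm/kg

Calculated osmolality = 2·Na + glucose + BUN/2.8
= 2·129 + 22.6 + 27/2.8
= 258 + 22.60 + 9.64
= 290.24 mOsm/kg ≈ 290.2 mOsm/kg
Osmolar gap = measured − calculated = 286 − 290.2 = -4.2 mOsm/kg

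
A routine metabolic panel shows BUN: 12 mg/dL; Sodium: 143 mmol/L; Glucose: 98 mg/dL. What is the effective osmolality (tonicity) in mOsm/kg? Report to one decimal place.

Effective osmolality excludes urea (freely permeant across cell membranes):
2·Na + glucose/18
= 2·143 + 98/18
= 286 + 5.44
= 291.44 mOsm/kg

291.4 mOsm/kg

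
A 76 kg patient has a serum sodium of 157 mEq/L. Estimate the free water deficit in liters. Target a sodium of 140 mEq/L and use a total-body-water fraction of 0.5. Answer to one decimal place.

4.6 L

TBW = 0.5 · 76 = 38 L
Free water deficit = TBW · (Na/140 − 1)
= 38 · (157/140 − 1)
= 38 · 0.1214
= 4.61 L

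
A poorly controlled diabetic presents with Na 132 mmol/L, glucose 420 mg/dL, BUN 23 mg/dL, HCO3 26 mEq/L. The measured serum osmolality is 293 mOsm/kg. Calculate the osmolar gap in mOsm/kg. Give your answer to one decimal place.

Calculated osmolality = 2·Na + glucose/18 + BUN/2.8
= 2·132 + 420/18 + 23/2.8
= 264 + 23.33 + 8.21
= 295.54 mOsm/kg ≈ 295.5 mOsm/kg
Osmolar gap = measured − calculated = 293 − 295.5 = -2.5 mOsm/kg

-2.5 mOsm/kg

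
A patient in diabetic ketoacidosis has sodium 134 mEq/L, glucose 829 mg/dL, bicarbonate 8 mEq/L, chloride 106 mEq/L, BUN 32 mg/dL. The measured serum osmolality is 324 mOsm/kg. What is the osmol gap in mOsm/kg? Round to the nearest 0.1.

Calculated osmolality = 2·Na + glucose/18 + BUN/2.8
= 2·134 + 829/18 + 32/2.8
= 268 + 46.06 + 11.43
= 325.49 mOsm/kg ≈ 325.5 mOsm/kg
Osmolar gap = measured − calculated = 324 − 325.5 = -1.5 mOsm/kg

-1.5 mOsm/kg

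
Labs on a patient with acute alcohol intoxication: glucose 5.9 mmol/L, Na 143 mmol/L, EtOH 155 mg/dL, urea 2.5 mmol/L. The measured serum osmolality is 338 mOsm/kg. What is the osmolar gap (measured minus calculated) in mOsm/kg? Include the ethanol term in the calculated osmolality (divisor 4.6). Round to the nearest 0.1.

9.9 mOsm/kg

Calculated osmolality = 2·Na + glucose + urea + ethanol/4.6
= 2·143 + 5.9 + 2.5 + 155/4.6
= 286 + 5.90 + 2.50 + 33.70
= 328.1 mOsm/kg ≈ 328.1 mOsm/kg
Osmolar gap = measured − calculated = 338 − 328.1 = 9.9 mOsm/kg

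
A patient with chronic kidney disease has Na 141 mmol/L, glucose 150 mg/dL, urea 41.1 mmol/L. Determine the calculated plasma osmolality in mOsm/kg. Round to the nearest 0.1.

331.4 mOsm/kg

Calculated osmolality = 2·Na + glucose/18 + urea
= 2·141 + 150/18 + 41.1
= 282 + 8.33 + 41.10
= 331.43 mOsm/kg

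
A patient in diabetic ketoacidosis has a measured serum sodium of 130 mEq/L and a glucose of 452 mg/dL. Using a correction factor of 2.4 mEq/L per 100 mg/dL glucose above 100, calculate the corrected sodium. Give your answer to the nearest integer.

138 mEq/L

Corrected Na = measured Na + 2.4 · (glucose − 100)/100
= 130 + 2.4 · (452 − 100)/100
= 130 + 8.4
= 138.4 mEq/L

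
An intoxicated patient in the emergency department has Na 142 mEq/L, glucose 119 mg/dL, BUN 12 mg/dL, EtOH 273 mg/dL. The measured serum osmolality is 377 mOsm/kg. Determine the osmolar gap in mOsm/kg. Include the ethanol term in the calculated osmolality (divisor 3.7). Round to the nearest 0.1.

Calculated osmolality = 2·Na + glucose/18 + BUN/2.8 + ethanol/3.7
= 2·142 + 119/18 + 12/2.8 + 273/3.7
= 284 + 6.61 + 4.29 + 73.78
= 368.68 mOsm/kg ≈ 368.7 mOsm/kg
Osmolar gap = measured − calculated = 377 − 368.7 = 8.3 mOsm/kg

8.3 mOsm/kg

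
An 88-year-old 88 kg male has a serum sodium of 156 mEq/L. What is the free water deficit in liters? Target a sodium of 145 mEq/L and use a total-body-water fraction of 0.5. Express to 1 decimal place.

TBW = 0.5 · 88 = 44 L
Free water deficit = TBW · (Na/145 − 1)
= 44 · (156/145 − 1)
= 44 · 0.0759
= 3.34 L

3.3 L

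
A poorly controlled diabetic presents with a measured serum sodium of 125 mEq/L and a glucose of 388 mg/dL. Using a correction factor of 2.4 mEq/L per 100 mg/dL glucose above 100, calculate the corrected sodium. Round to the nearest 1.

Corrected Na = measured Na + 2.4 · (glucose − 100)/100
= 125 + 2.4 · (388 − 100)/100
= 125 + 6.9
= 131.9 mEq/L

132 mEq/L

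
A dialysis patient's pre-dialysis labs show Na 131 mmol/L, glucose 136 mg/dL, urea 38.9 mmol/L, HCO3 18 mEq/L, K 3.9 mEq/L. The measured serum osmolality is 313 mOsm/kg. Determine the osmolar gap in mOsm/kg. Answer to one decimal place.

4.5 mOsm/kg

Calculated osmolality = 2·Na + glucose/18 + urea
= 2·131 + 136/18 + 38.9
= 262 + 7.56 + 38.90
= 308.46 mOsm/kg ≈ 308.5 mOsm/kg
Osmolar gap = measured − calculated = 313 − 308.5 = 4.5 mOsm/kg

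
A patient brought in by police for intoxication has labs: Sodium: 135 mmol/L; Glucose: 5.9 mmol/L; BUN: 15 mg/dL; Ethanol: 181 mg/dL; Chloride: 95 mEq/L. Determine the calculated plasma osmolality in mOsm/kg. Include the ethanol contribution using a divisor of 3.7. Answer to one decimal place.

330.2 mOsm/kg

Calculated osmolality = 2·Na + glucose + BUN/2.8 + ethanol/3.7
= 2·135 + 5.9 + 15/2.8 + 181/3.7
= 270 + 5.90 + 5.36 + 48.92
= 330.18 mOsm/kg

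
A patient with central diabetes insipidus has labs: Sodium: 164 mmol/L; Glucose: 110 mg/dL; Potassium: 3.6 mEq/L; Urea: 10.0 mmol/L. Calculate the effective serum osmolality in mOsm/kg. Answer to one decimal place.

334.1 mOsm/kg

Effective osmolality excludes urea (freely permeant across cell membranes):
2·Na + glucose/18
= 2·164 + 110/18
= 328 + 6.11
= 334.11 mOsm/kg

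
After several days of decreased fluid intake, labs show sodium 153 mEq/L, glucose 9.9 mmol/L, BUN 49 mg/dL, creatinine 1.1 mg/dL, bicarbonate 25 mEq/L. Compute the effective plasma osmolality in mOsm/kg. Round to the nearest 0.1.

Effective osmolality excludes urea (freely permeant across cell membranes):
2·Na + glucose
= 2·153 + 9.9
= 306 + 9.9
= 315.9 mOsm/kg

315.9 mOsm/kg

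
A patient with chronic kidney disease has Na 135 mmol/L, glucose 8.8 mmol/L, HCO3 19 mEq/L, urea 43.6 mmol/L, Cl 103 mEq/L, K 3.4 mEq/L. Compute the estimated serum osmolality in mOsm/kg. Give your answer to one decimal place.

Calculated osmolality = 2·Na + glucose + urea
= 2·135 + 8.8 + 43.6
= 270 + 8.80 + 43.60
= 322.4 mOsm/kg

322.4 mOsm/kg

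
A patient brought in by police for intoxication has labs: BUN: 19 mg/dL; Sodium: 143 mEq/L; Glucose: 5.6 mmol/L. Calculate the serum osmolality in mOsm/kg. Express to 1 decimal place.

Calculated osmolality = 2·Na + glucose + BUN/2.8
= 2·143 + 5.6 + 19/2.8
= 286 + 5.60 + 6.79
= 298.39 mOsm/kg

298.4 mOsm/kg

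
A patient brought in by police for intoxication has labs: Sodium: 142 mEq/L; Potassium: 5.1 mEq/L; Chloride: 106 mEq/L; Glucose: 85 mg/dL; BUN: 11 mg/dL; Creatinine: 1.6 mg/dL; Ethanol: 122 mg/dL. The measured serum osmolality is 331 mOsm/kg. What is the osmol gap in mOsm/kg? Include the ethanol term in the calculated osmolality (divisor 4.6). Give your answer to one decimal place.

11.8 mOsm/kg

Calculated osmolality = 2·Na + glucose/18 + BUN/2.8 + ethanol/4.6
= 2·142 + 85/18 + 11/2.8 + 122/4.6
= 284 + 4.72 + 3.93 + 26.52
= 319.17 mOsm/kg ≈ 319.2 mOsm/kg
Osmolar gap = measured − calculated = 331 − 319.2 = 11.8 mOsm/kg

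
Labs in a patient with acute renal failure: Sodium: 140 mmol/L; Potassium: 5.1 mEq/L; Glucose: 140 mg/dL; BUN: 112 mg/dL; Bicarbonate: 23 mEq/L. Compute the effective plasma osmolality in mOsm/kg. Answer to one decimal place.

287.8 mOsm/kg

Effective osmolality excludes urea (freely permeant across cell membranes):
2·Na + glucose/18
= 2·140 + 140/18
= 280 + 7.78
= 287.78 mOsm/kg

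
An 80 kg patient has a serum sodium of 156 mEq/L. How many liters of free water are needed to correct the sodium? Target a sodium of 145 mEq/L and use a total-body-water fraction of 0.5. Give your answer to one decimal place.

3.0 L

TBW = 0.5 · 80 = 40 L
Free water deficit = TBW · (Na/145 − 1)
= 40 · (156/145 − 1)
= 40 · 0.0759
= 3.04 L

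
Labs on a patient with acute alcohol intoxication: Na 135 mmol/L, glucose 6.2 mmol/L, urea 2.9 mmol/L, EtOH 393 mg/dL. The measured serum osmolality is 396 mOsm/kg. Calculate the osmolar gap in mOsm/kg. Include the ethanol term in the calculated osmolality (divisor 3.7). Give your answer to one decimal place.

10.7 mOsm/kg

Calculated osmolality = 2·Na + glucose + urea + ethanol/3.7
= 2·135 + 6.2 + 2.9 + 393/3.7
= 270 + 6.20 + 2.90 + 106.22
= 385.32 mOsm/kg ≈ 385.3 mOsm/kg
Osmolar gap = measured − calculated = 396 − 385.3 = 10.7 mOsm/kg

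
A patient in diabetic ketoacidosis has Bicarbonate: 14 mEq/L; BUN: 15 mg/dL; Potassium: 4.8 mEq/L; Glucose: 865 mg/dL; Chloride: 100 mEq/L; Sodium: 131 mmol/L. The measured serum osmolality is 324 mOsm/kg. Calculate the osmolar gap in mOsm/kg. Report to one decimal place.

Calculated osmolality = 2·Na + glucose/18 + BUN/2.8
= 2·131 + 865/18 + 15/2.8
= 262 + 48.06 + 5.36
= 315.42 mOsm/kg ≈ 315.4 mOsm/kg
Osmolar gap = measured − calculated = 324 − 315.4 = 8.6 mOsm/kg

8.6 mOsm/kg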